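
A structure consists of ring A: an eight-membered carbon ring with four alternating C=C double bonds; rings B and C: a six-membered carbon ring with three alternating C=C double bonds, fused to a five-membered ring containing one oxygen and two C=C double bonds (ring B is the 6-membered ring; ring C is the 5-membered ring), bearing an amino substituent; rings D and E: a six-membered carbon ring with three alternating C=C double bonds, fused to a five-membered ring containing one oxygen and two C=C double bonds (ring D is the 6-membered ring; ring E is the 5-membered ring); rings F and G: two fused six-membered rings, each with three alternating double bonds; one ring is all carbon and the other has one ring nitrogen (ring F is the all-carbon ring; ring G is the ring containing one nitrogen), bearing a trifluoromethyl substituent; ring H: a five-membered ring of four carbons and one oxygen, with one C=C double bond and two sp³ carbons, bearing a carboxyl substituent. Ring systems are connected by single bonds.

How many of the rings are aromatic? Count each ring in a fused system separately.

Ring A has only sp² ring atoms; a planar conformation would have a fully conjugated π system of 8 electrons. But 8 = 4(2), which is 4n not 4n+2, so ring A is not aromatic (cyclooctatetraene) — cyclooctatetraene distorts into a non-planar tub to avoid antiaromaticity.
Rings B and C form a fused bicyclic system (with one oxygen) with 9 sp² atoms and 10 π electrons from ring double bonds plus a heteroatom lone pair. 10 = 4(2)+2, so the system is aromatic and both rings count as aromatic (benzofuran).
Rings D and E form a fused bicyclic system (with one oxygen) with 9 sp² atoms and 10 π electrons from ring double bonds plus a heteroatom lone pair. 10 = 4(2)+2, so the system is aromatic and both rings count as aromatic (benzofuran).
Rings F and G form a fused bicyclic system (with one nitrogen) with 10 sp² atoms and 10 π electrons from ring double bonds. 10 = 4(2)+2, so the system is aromatic and both rings count as aromatic (quinoline).
Ring H has two sp³ carbons, so it is not fully conjugated — not aromatic (2,3-dihydrofuran).
Aromatic: B, C, D, E, F, G. Total: 6.

6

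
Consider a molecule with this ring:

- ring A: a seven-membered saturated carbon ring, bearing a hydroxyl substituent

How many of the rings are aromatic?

Ring A has only sp³ atoms, so it is not fully conjugated — not aromatic (cycloheptane).

0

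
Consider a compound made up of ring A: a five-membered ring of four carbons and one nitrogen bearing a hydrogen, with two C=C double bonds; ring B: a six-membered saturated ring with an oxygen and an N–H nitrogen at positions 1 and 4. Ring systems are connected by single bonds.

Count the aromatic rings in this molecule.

Ring A is planar and fully conjugated; 2 ring double bonds (4 π electrons) plus a heteroatom lone pair (2) give 6 π electrons. Since 6 = 4n+2 (n=1), ring A is aromatic (pyrrole).
Ring B has only sp³ atoms, so it is not fully conjugated — not aromatic (morpholine).
Aromatic: A. Total: 1.

1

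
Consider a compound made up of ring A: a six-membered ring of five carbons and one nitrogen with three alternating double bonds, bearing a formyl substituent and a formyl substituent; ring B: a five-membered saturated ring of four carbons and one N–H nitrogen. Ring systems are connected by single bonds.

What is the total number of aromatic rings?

1

Ring A is planar and fully conjugated; 3 ring double bonds give 6 π electrons. That satisfies 4n+2 with n=1, so ring A is aromatic (pyridine).
Ring B has only sp³ atoms, so it is not fully conjugated — not aromatic (pyrrolidine).
Aromatic: A. Total: 1.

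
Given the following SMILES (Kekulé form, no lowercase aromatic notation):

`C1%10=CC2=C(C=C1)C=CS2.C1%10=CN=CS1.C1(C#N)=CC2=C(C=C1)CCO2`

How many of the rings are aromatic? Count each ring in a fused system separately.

The SMILES encodes a six-membered carbon ring with three alternating C=C double bonds, fused to a five-membered ring containing one sulfur and two C=C double bonds; a five-membered ring with a sulfur at position 1 and a nitrogen at position 3 (in a C=N bond), with two double bonds; a six-membered carbon ring with three alternating C=C double bonds, fused to a five-membered ring containing one oxygen and two sp³ carbons.
The fused 6/5-membered bicyclic (with one sulfur) is a single π system with 9 sp² atoms and 10 π electrons from ring double bonds plus a heteroatom lone pair. 10 = 4(2)+2, so the system is aromatic and both rings count as aromatic (benzothiophene).
The 5-membered ring with one sulfur and one =N– is planar and fully conjugated; 2 ring double bonds (4 π electrons) plus a heteroatom lone pair (2) give 6 π electrons. That satisfies 4n+2 with n=1, so it is aromatic (thiazole).
The 6-membered ring is planar and fully conjugated; 3 ring double bonds give 6 π electrons. 6 = 4(1)+2, so it is aromatic (benzene ring).
The 5-membered ring with one oxygen has two sp³ carbons, so it is not fully conjugated — not aromatic (oxolane ring).
4 of the 5 rings are aromatic. Total: 4.

4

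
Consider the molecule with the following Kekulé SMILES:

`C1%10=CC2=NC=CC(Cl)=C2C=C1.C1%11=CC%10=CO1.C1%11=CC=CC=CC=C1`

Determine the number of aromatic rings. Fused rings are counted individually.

The SMILES encodes two fused six-membered rings, each with three alternating double bonds; one ring is all carbon and the other has one ring nitrogen; a five-membered ring of four carbons and one oxygen, with two C=C double bonds; an eight-membered carbon ring with four alternating C=C double bonds.
The fused 6/6-membered bicyclic (with one nitrogen) is a single π system with 10 sp² atoms and 10 π electrons from ring double bonds. 10 = 4(2)+2, so the system is aromatic and both rings count as aromatic (quinoline).
The 5-membered ring with one oxygen is planar and fully conjugated; 2 ring double bonds (4 π electrons) plus a heteroatom lone pair (2) give 6 π electrons. That satisfies 4n+2 with n=1, so it is aromatic (furan).
The 8-membered ring has only sp² ring atoms; a planar conformation would have a fully conjugated π system of 8 electrons. But 8 = 4(2), which is 4n not 4n+2, so it is not aromatic (cyclooctatetraene) — cyclooctatetraene distorts into a non-planar tub to avoid antiaromaticity.
3 of the 4 rings are aromatic. Total: 3.

3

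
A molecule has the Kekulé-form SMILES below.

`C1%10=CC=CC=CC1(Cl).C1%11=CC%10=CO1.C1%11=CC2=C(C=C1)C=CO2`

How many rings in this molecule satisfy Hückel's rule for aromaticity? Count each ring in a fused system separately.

3

The SMILES encodes a seven-membered carbon ring with three C=C double bonds and one sp³ carbon; a five-membered ring of four carbons and one oxygen, with two C=C double bonds; a six-membered carbon ring with three alternating C=C double bonds, fused to a five-membered ring containing one oxygen and two C=C double bonds.
The 7-membered ring has one sp³ carbon, so it is not fully conjugated — not aromatic (cycloheptatriene).
The 5-membered ring with one oxygen is planar and fully conjugated; 2 ring double bonds (4 π electrons) plus a heteroatom lone pair (2) give 6 π electrons. That satisfies 4n+2 with n=1, so it is aromatic (furan).
The fused 6/5-membered bicyclic (with one oxygen) is a single π system with 9 sp² atoms and 10 π electrons from ring double bonds plus a heteroatom lone pair. 10 = 4(2)+2, so the system is aromatic and both rings count as aromatic (benzofuran).
3 of the 4 rings are aromatic. Total: 3.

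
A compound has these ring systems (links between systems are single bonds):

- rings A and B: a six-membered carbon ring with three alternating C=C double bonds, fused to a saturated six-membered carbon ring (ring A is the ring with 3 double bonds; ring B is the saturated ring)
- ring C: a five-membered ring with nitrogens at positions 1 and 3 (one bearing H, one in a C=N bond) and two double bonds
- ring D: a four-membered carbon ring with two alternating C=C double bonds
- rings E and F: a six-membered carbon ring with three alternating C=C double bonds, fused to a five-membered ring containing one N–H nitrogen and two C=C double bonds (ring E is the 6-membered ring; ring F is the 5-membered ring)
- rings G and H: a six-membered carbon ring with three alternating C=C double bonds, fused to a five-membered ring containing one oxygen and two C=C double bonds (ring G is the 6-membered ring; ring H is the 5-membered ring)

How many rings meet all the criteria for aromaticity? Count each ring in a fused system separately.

Ring A has a continuous p-orbital overlap around the ring; 3 ring double bonds give 6 π electrons. 6 = 4(1)+2, so ring A is aromatic (benzene ring).
Ring B has four sp³ carbons, so it is not fully conjugated — not aromatic (cyclohexane ring).
Ring C has a continuous p-orbital overlap around the ring; 2 ring double bonds (4 π electrons) plus a heteroatom lone pair (2) give 6 π electrons. 6 = 4(1)+2, so ring C is aromatic (imidazole).
Ring D has only sp² ring atoms; a planar conformation would have a fully conjugated π system of 4 electrons. But 4 = 4(1), which is 4n not 4n+2, so ring D is not aromatic (cyclobutadiene) — cyclobutadiene is antiaromatic and distorts to a rectangle.
Rings E and F form a fused bicyclic system (with one N–H) with 9 sp² atoms and 10 π electrons from ring double bonds plus a heteroatom lone pair. 10 = 4(2)+2, so the system is aromatic and both rings count as aromatic (indole).
Rings G and H form a fused bicyclic system (with one oxygen) with 9 sp² atoms and 10 π electrons from ring double bonds plus a heteroatom lone pair. 10 = 4(2)+2, so the system is aromatic and both rings count as aromatic (benzofuran).
Aromatic: A, C, E, F, G, H. Total: 6.

6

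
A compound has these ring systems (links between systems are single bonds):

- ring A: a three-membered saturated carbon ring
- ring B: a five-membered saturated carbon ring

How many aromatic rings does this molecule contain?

0

Ring A has only sp³ atoms, so it is not fully conjugated — not aromatic (cyclopropane).
Ring B has only sp³ atoms, so it is not fully conjugated — not aromatic (cyclopentane).
No ring is aromatic. Total: 0.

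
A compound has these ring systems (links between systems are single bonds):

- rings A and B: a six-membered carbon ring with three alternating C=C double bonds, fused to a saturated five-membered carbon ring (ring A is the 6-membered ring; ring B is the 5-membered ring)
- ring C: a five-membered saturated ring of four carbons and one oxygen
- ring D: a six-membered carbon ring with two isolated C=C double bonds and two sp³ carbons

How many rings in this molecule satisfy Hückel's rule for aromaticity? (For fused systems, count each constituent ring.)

Ring A is planar and fully conjugated; 3 ring double bonds give 6 π electrons. That satisfies 4n+2 with n=1, so ring A is aromatic (benzene ring).
Ring B has three sp³ carbons, so it is not fully conjugated — not aromatic (cyclopentane ring).
Ring C has only sp³ atoms, so it is not fully conjugated — not aromatic (tetrahydrofuran).
Ring D has two sp³ carbons, so it is not fully conjugated — not aromatic (1,4-cyclohexadiene).
Aromatic: A. Total: 1.

1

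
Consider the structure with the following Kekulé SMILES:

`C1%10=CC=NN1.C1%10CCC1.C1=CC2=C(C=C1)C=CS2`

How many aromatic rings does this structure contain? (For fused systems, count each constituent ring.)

3

The SMILES encodes a five-membered ring with two adjacent nitrogens (one bearing H, one in a double bond) and two double bonds; a four-membered saturated carbon ring; a six-membered carbon ring with three alternating C=C double bonds, fused to a five-membered ring containing one sulfur and two C=C double bonds.
The 5-membered ring with two adjacent nitrogens (one N–H, one =N–) is planar and fully conjugated; 2 ring double bonds (4 π electrons) plus a heteroatom lone pair (2) give 6 π electrons. That satisfies 4n+2 with n=1, so it is aromatic (pyrazole).
The 4-membered ring has only sp³ atoms, so it is not fully conjugated — not aromatic (cyclobutane).
The fused 6/5-membered bicyclic (with one sulfur) is a single π system with 9 sp² atoms and 10 π electrons from ring double bonds plus a heteroatom lone pair. 10 = 4(2)+2, so the system is aromatic and both rings count as aromatic (benzothiophene).
3 of the 4 rings are aromatic. Total: 3.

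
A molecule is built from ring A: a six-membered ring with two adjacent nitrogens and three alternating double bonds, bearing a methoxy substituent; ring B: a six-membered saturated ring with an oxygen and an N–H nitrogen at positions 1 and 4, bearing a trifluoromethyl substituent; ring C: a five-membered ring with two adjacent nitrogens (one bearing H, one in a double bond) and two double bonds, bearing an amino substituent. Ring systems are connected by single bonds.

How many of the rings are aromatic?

2

Ring A has a continuous p-orbital overlap around the ring; 3 ring double bonds give 6 π electrons. Since 6 = 4n+2 (n=1), ring A is aromatic (pyridazine).
Ring B has only sp³ atoms, so it is not fully conjugated — not aromatic (morpholine).
Ring C is fully conjugated (every ring atom contributes a p orbital); 2 ring double bonds (4 π electrons) plus a heteroatom lone pair (2) give 6 π electrons. That satisfies 4n+2 with n=1, so ring C is aromatic (pyrazole).
Aromatic: A, C. Total: 2.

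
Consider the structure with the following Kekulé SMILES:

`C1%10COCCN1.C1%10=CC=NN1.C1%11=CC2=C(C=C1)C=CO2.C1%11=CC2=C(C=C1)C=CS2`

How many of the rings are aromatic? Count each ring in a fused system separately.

The SMILES encodes a six-membered saturated ring with an oxygen and an N–H nitrogen at positions 1 and 4; a five-membered ring with two adjacent nitrogens (one bearing H, one in a double bond) and two double bonds; a six-membered carbon ring with three alternating C=C double bonds, fused to a five-membered ring containing one oxygen and two C=C double bonds; a six-membered carbon ring with three alternating C=C double bonds, fused to a five-membered ring containing one sulfur and two C=C double bonds.
The 6-membered ring with one oxygen and one N–H (1,4) has only sp³ atoms, so it is not fully conjugated — not aromatic (morpholine).
The 5-membered ring with two adjacent nitrogens (one N–H, one =N–) has a continuous p-orbital overlap around the ring; 2 ring double bonds (4 π electrons) plus a heteroatom lone pair (2) give 6 π electrons. 6 = 4(1)+2, so it is aromatic (pyrazole).
The fused 6/5-membered bicyclic (with one oxygen) is a single π system with 9 sp² atoms and 10 π electrons from ring double bonds plus a heteroatom lone pair. 10 = 4(2)+2, so the system is aromatic and both rings count as aromatic (benzofuran).
The fused 6/5-membered bicyclic (with one sulfur) is a single π system with 9 sp² atoms and 10 π electrons from ring double bonds plus a heteroatom lone pair. 10 = 4(2)+2, so the system is aromatic and both rings count as aromatic (benzothiophene).
5 of the 6 rings are aromatic. Total: 5.

5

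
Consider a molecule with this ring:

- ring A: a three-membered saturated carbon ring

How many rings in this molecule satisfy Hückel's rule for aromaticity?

Ring A has only sp³ atoms, so it is not fully conjugated — not aromatic (cyclopropane).

0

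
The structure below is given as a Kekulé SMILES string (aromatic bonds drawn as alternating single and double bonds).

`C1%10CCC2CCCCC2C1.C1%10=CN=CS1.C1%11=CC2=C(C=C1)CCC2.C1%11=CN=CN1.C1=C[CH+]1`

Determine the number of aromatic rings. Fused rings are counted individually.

The SMILES encodes two fused six-membered saturated carbon rings; a five-membered ring with a sulfur at position 1 and a nitrogen at position 3 (in a C=N bond), with two double bonds; a six-membered carbon ring with three alternating C=C double bonds, fused to a saturated five-membered carbon ring; a five-membered ring with nitrogens at positions 1 and 3 (one bearing H, one in a C=N bond) and two double bonds; a three-membered all-carbon ring bearing a positive charge on one carbon, with one C=C double bond.
The 6-membered ring has only sp³ atoms, so it is not fully conjugated — not aromatic (cyclohexane ring).
The second 6-membered ring has only sp³ atoms, so it is not fully conjugated — not aromatic (cyclohexane ring).
The 5-membered ring with one sulfur and one =N– is planar and fully conjugated; 2 ring double bonds (4 π electrons) plus a heteroatom lone pair (2) give 6 π electrons. That satisfies 4n+2 with n=1, so it is aromatic (thiazole).
The third 6-membered ring is planar and fully conjugated; 3 ring double bonds give 6 π electrons. That satisfies 4n+2 with n=1, so it is aromatic (benzene ring).
The 5-membered ring has three sp³ carbons, so it is not fully conjugated — not aromatic (cyclopentane ring).
The 5-membered ring with two nitrogens (one N–H, one =N–) is planar and fully conjugated; 2 ring double bonds (4 π electrons) plus a heteroatom lone pair (2) give 6 π electrons. Since 6 = 4n+2 (n=1), it is aromatic (imidazole).
The 3-membered ring is planar and fully conjugated; 1 ring double bond (2 π electrons) plus the carbocation's empty p orbital (0, but keeps the ring conjugated) give 2 π electrons. That satisfies 4n+2 with n=0, so it is aromatic (cyclopropenyl cation).
4 of the 7 rings are aromatic. Total: 4.

4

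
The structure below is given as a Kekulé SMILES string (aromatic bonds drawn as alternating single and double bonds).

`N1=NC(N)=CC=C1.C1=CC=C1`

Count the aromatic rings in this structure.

The SMILES encodes a six-membered ring with two adjacent nitrogens and three alternating double bonds; a four-membered carbon ring with two alternating C=C double bonds.
The 6-membered ring with two nitrogens (1,2) has a continuous p-orbital overlap around the ring; 3 ring double bonds give 6 π electrons. 6 = 4(1)+2, so it is aromatic (pyridazine).
The 4-membered ring has only sp² ring atoms; a planar conformation would have a fully conjugated π system of 4 electrons. But 4 = 4(1), which is 4n not 4n+2, so it is not aromatic (cyclobutadiene) — cyclobutadiene is antiaromatic and distorts to a rectangle.
1 of the 2 rings is aromatic. Total: 1.

1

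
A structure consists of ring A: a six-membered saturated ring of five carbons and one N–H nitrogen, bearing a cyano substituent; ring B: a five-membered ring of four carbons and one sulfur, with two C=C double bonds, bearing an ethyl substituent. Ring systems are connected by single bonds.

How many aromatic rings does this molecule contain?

Ring A has only sp³ atoms, so it is not fully conjugated — not aromatic (piperidine).
Ring B is planar and fully conjugated; 2 ring double bonds (4 π electrons) plus a heteroatom lone pair (2) give 6 π electrons. That satisfies 4n+2 with n=1, so ring B is aromatic (thiophene).
Aromatic: B. Total: 1.

1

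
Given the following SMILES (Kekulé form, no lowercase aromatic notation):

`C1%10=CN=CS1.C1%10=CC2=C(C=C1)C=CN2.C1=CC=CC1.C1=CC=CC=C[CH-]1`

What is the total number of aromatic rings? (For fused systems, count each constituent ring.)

3

The SMILES encodes a five-membered ring with a sulfur at position 1 and a nitrogen at position 3 (in a C=N bond), with two double bonds; a six-membered carbon ring with three alternating C=C double bonds, fused to a five-membered ring containing one N–H nitrogen and two C=C double bonds; a five-membered carbon ring with two conjugated C=C double bonds and one sp³ carbon; a seven-membered all-carbon ring bearing a negative charge on one carbon, with three C=C double bonds.
The 5-membered ring with one sulfur and one =N– is planar and fully conjugated; 2 ring double bonds (4 π electrons) plus a heteroatom lone pair (2) give 6 π electrons. Since 6 = 4n+2 (n=1), it is aromatic (thiazole).
The fused 6/5-membered bicyclic (with one N–H) is a single π system with 9 sp² atoms and 10 π electrons from ring double bonds plus a heteroatom lone pair. 10 = 4(2)+2, so the system is aromatic and both rings count as aromatic (indole).
The 5-membered ring has one sp³ carbon, so it is not fully conjugated — not aromatic (cyclopentadiene).
The 7-membered ring has only sp² ring atoms; a planar conformation would have a fully conjugated π system of 8 electrons. But 8 = 4(2), which is 4n not 4n+2, so it is not aromatic (cycloheptatrienyl anion).
3 of the 5 rings are aromatic. Total: 3.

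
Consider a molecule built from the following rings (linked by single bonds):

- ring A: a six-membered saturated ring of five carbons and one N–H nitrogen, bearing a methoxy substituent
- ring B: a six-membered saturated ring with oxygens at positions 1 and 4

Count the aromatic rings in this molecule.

0

Ring A has only sp³ atoms, so it is not fully conjugated — not aromatic (piperidine).
Ring B has only sp³ atoms, so it is not fully conjugated — not aromatic (1,4-dioxane).
No ring is aromatic. Total: 0.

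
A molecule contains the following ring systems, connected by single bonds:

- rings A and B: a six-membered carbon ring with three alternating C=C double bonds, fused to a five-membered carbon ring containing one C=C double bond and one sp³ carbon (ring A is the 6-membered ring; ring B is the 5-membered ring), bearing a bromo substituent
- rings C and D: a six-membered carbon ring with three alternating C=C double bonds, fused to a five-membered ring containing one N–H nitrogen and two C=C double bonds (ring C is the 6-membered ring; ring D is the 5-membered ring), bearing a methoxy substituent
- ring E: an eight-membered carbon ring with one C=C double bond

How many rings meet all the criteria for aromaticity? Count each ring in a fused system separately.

3

Ring A is fully conjugated (every ring atom contributes a p orbital); 3 ring double bonds give 6 π electrons. That satisfies 4n+2 with n=1, so ring A is aromatic (benzene ring).
Ring B has one sp³ carbon, so it is not fully conjugated — not aromatic (cyclopentene ring).
Rings C and D form a fused bicyclic system (with one N–H) with 9 sp² atoms and 10 π electrons from ring double bonds plus a heteroatom lone pair. 10 = 4(2)+2, so the system is aromatic and both rings count as aromatic (indole).
Ring E has six sp³ carbons, so it is not fully conjugated — not aromatic (cyclooctene).
Aromatic: A, C, D. Total: 3.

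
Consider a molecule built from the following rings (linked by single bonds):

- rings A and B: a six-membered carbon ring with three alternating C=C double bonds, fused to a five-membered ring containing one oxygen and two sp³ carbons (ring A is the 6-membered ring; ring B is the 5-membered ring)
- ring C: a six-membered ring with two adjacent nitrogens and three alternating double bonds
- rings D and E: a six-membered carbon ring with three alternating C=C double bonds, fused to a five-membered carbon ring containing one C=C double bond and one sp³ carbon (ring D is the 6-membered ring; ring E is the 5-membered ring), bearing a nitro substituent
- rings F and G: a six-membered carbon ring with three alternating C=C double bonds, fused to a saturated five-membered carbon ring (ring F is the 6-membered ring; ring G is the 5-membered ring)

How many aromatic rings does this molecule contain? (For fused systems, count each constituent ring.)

Ring A has a continuous p-orbital overlap around the ring; 3 ring double bonds give 6 π electrons. That satisfies 4n+2 with n=1, so ring A is aromatic (benzene ring).
Ring B has two sp³ carbons, so it is not fully conjugated — not aromatic (oxolane ring).
Ring C is fully conjugated (every ring atom contributes a p orbital); 3 ring double bonds give 6 π electrons. Since 6 = 4n+2 (n=1), ring C is aromatic (pyridazine).
Ring D has a continuous p-orbital overlap around the ring; 3 ring double bonds give 6 π electrons. 6 = 4(1)+2, so ring D is aromatic (benzene ring).
Ring E has one sp³ carbon, so it is not fully conjugated — not aromatic (cyclopentene ring).
Ring F has a continuous p-orbital overlap around the ring; 3 ring double bonds give 6 π electrons. 6 = 4(1)+2, so ring F is aromatic (benzene ring).
Ring G has three sp³ carbons, so it is not fully conjugated — not aromatic (cyclopentane ring).
Aromatic: A, C, D, F. Total: 4.

4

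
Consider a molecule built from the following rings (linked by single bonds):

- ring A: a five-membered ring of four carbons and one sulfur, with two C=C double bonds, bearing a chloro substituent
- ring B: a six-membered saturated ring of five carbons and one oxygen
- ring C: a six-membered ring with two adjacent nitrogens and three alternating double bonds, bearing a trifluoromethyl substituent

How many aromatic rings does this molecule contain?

2

Ring A is planar and fully conjugated; 2 ring double bonds (4 π electrons) plus a heteroatom lone pair (2) give 6 π electrons. Since 6 = 4n+2 (n=1), ring A is aromatic (thiophene).
Ring B has only sp³ atoms, so it is not fully conjugated — not aromatic (tetrahydropyran).
Ring C has a continuous p-orbital overlap around the ring; 3 ring double bonds give 6 π electrons. That satisfies 4n+2 with n=1, so ring C is aromatic (pyridazine).
Aromatic: A, C. Total: 2.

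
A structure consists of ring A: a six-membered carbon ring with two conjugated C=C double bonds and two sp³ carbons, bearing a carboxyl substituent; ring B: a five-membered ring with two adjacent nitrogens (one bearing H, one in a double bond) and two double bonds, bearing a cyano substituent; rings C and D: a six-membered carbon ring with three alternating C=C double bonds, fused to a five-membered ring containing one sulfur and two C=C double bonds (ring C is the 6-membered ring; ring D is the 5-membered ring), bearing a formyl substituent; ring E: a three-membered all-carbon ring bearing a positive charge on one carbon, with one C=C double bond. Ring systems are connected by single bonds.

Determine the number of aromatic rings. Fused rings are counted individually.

Ring A has two sp³ carbons, so it is not fully conjugated — not aromatic (1,3-cyclohexadiene).
Ring B is fully conjugated (every ring atom contributes a p orbital); 2 ring double bonds (4 π electrons) plus a heteroatom lone pair (2) give 6 π electrons. 6 = 4(1)+2, so ring B is aromatic (pyrazole).
Rings C and D form a fused bicyclic system (with one sulfur) with 9 sp² atoms and 10 π electrons from ring double bonds plus a heteroatom lone pair. 10 = 4(2)+2, so the system is aromatic and both rings count as aromatic (benzothiophene).
Ring E is planar and fully conjugated; 1 ring double bond (2 π electrons) plus the carbocation's empty p orbital (0, but keeps the ring conjugated) give 2 π electrons. 2 = 4(0)+2, so ring E is aromatic (cyclopropenyl cation).
Aromatic: B, C, D, E. Total: 4.

4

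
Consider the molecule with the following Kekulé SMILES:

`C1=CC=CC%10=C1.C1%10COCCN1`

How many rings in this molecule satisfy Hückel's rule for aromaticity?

1

The SMILES encodes a six-membered carbon ring with three alternating C=C double bonds; a six-membered saturated ring with an oxygen and an N–H nitrogen at positions 1 and 4.
The 6-membered ring is fully conjugated (every ring atom contributes a p orbital); 3 ring double bonds give 6 π electrons. 6 = 4(1)+2, so it is aromatic (benzene).
The 6-membered ring with one oxygen and one N–H (1,4) has only sp³ atoms, so it is not fully conjugated — not aromatic (morpholine).
1 of the 2 rings is aromatic. Total: 1.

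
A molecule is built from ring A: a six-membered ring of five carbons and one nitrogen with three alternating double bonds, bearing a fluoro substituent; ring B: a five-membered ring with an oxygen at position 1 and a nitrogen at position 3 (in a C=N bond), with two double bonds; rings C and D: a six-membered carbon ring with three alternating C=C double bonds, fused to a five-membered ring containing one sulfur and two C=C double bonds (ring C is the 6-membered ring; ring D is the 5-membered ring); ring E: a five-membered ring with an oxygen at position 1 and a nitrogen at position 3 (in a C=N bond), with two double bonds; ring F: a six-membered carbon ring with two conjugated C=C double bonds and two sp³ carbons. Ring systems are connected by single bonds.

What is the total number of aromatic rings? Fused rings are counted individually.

5

Ring A has a continuous p-orbital overlap around the ring; 3 ring double bonds give 6 π electrons. 6 = 4(1)+2, so ring A is aromatic (pyridine).
Ring B is fully conjugated (every ring atom contributes a p orbital); 2 ring double bonds (4 π electrons) plus a heteroatom lone pair (2) give 6 π electrons. 6 = 4(1)+2, so ring B is aromatic (oxazole).
Rings C and D form a fused bicyclic system (with one sulfur) with 9 sp² atoms and 10 π electrons from ring double bonds plus a heteroatom lone pair. 10 = 4(2)+2, so the system is aromatic and both rings count as aromatic (benzothiophene).
Ring E has a continuous p-orbital overlap around the ring; 2 ring double bonds (4 π electrons) plus a heteroatom lone pair (2) give 6 π electrons. That satisfies 4n+2 with n=1, so ring E is aromatic (oxazole).
Ring F has two sp³ carbons, so it is not fully conjugated — not aromatic (1,3-cyclohexadiene).
Aromatic: A, B, C, D, E. Total: 5.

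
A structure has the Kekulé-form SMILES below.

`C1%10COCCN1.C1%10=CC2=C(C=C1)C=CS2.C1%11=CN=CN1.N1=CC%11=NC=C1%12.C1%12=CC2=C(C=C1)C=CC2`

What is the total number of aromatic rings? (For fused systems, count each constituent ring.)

The SMILES encodes a six-membered saturated ring with an oxygen and an N–H nitrogen at positions 1 and 4; a six-membered carbon ring with three alternating C=C double bonds, fused to a five-membered ring containing one sulfur and two C=C double bonds; a five-membered ring with nitrogens at positions 1 and 3 (one bearing H, one in a C=N bond) and two double bonds; a six-membered ring with nitrogens at positions 1 and 4 and three alternating double bonds; a six-membered carbon ring with three alternating C=C double bonds, fused to a five-membered carbon ring containing one C=C double bond and one sp³ carbon.
The 6-membered ring with one oxygen and one N–H (1,4) has only sp³ atoms, so it is not fully conjugated — not aromatic (morpholine).
The fused 6/5-membered bicyclic (with one sulfur) is a single π system with 9 sp² atoms and 10 π electrons from ring double bonds plus a heteroatom lone pair. 10 = 4(2)+2, so the system is aromatic and both rings count as aromatic (benzothiophene).
The 5-membered ring with two nitrogens (one N–H, one =N–) has a continuous p-orbital overlap around the ring; 2 ring double bonds (4 π electrons) plus a heteroatom lone pair (2) give 6 π electrons. 6 = 4(1)+2, so it is aromatic (imidazole).
The 6-membered ring with two nitrogens (1,4) is fully conjugated (every ring atom contributes a p orbital); 3 ring double bonds give 6 π electrons. Since 6 = 4n+2 (n=1), it is aromatic (pyrazine).
The 6-membered ring is fully conjugated (every ring atom contributes a p orbital); 3 ring double bonds give 6 π electrons. 6 = 4(1)+2, so it is aromatic (benzene ring).
The 5-membered ring has one sp³ carbon, so it is not fully conjugated — not aromatic (cyclopentene ring).
5 of the 7 rings are aromatic. Total: 5.

5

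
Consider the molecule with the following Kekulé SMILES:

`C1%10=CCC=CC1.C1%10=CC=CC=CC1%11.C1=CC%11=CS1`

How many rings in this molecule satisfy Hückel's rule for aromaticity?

The SMILES encodes a six-membered carbon ring with two isolated C=C double bonds and two sp³ carbons; a seven-membered carbon ring with three C=C double bonds and one sp³ carbon; a five-membered ring of four carbons and one sulfur, with two C=C double bonds.
The 6-membered ring has two sp³ carbons, so it is not fully conjugated — not aromatic (1,4-cyclohexadiene).
The 7-membered ring has one sp³ carbon, so it is not fully conjugated — not aromatic (cycloheptatriene).
The 5-membered ring with one sulfur is fully conjugated (every ring atom contributes a p orbital); 2 ring double bonds (4 π electrons) plus a heteroatom lone pair (2) give 6 π electrons. 6 = 4(1)+2, so it is aromatic (thiophene).
1 of the 3 rings is aromatic. Total: 1.

1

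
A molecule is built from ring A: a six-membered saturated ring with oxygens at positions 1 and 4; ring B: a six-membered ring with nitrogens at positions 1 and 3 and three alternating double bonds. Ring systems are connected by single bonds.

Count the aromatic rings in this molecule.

Ring A has only sp³ atoms, so it is not fully conjugated — not aromatic (1,4-dioxane).
Ring B has a continuous p-orbital overlap around the ring; 3 ring double bonds give 6 π electrons. That satisfies 4n+2 with n=1, so ring B is aromatic (pyrimidine).
Aromatic: B. Total: 1.

1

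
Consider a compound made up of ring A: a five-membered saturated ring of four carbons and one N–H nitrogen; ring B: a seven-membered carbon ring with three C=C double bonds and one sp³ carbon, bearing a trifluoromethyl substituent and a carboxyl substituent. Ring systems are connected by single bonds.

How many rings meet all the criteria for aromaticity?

0

Ring A has only sp³ atoms, so it is not fully conjugated — not aromatic (pyrrolidine).
Ring B has one sp³ carbon, so it is not fully conjugated — not aromatic (cycloheptatriene).
No ring is aromatic. Total: 0.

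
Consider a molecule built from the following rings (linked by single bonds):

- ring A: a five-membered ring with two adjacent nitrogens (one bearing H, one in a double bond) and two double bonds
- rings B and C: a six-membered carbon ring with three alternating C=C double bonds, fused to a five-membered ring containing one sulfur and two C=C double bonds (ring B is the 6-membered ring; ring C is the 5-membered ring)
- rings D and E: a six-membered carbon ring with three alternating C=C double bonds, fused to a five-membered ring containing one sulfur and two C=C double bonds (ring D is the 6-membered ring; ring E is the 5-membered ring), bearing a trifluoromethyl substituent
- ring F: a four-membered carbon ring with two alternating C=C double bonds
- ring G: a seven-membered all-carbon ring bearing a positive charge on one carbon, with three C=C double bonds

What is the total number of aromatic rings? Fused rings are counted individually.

6

Ring A has a continuous p-orbital overlap around the ring; 2 ring double bonds (4 π electrons) plus a heteroatom lone pair (2) give 6 π electrons. 6 = 4(1)+2, so ring A is aromatic (pyrazole).
Rings B and C form a fused bicyclic system (with one sulfur) with 9 sp² atoms and 10 π electrons from ring double bonds plus a heteroatom lone pair. 10 = 4(2)+2, so the system is aromatic and both rings count as aromatic (benzothiophene).
Rings D and E form a fused bicyclic system (with one sulfur) with 9 sp² atoms and 10 π electrons from ring double bonds plus a heteroatom lone pair. 10 = 4(2)+2, so the system is aromatic and both rings count as aromatic (benzothiophene).
Ring F has only sp² ring atoms; a planar conformation would have a fully conjugated π system of 4 electrons. But 4 = 4(1), which is 4n not 4n+2, so ring F is not aromatic (cyclobutadiene) — cyclobutadiene is antiaromatic and distorts to a rectangle.
Ring G is fully conjugated (every ring atom contributes a p orbital); 3 ring double bonds (6 π electrons) plus the carbocation's empty p orbital (0, but keeps the ring conjugated) give 6 π electrons. 6 = 4(1)+2, so ring G is aromatic (tropylium cation).
Aromatic: A, B, C, D, E, G. Total: 6.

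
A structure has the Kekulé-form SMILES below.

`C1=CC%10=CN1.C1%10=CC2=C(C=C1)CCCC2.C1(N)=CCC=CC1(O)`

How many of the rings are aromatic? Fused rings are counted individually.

2

The SMILES encodes a five-membered ring of four carbons and one nitrogen bearing a hydrogen, with two C=C double bonds; a six-membered carbon ring with three alternating C=C double bonds, fused to a saturated six-membered carbon ring; a six-membered carbon ring with two isolated C=C double bonds and two sp³ carbons.
The 5-membered ring with one N–H has a continuous p-orbital overlap around the ring; 2 ring double bonds (4 π electrons) plus a heteroatom lone pair (2) give 6 π electrons. 6 = 4(1)+2, so it is aromatic (pyrrole).
The 6-membered ring is fully conjugated (every ring atom contributes a p orbital); 3 ring double bonds give 6 π electrons. 6 = 4(1)+2, so it is aromatic (benzene ring).
The second 6-membered ring has four sp³ carbons, so it is not fully conjugated — not aromatic (cyclohexane ring).
The third 6-membered ring has two sp³ carbons, so it is not fully conjugated — not aromatic (1,4-cyclohexadiene).
2 of the 4 rings are aromatic. Total: 2.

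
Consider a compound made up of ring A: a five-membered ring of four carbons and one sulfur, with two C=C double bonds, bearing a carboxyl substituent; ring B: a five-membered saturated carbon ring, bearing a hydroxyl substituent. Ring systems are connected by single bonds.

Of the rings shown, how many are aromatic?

Ring A is fully conjugated (every ring atom contributes a p orbital); 2 ring double bonds (4 π electrons) plus a heteroatom lone pair (2) give 6 π electrons. 6 = 4(1)+2, so ring A is aromatic (thiophene).
Ring B has only sp³ atoms, so it is not fully conjugated — not aromatic (cyclopentane).
Aromatic: A. Total: 1.

1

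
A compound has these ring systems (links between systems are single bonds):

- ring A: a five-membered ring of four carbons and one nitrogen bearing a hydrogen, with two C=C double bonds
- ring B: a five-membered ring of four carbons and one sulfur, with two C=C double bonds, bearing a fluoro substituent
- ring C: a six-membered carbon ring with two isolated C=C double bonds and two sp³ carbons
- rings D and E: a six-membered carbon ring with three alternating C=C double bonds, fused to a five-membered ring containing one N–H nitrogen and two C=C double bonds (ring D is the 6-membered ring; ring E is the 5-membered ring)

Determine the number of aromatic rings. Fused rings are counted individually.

4

Ring A has a continuous p-orbital overlap around the ring; 2 ring double bonds (4 π electrons) plus a heteroatom lone pair (2) give 6 π electrons. That satisfies 4n+2 with n=1, so ring A is aromatic (pyrrole).
Ring B is fully conjugated (every ring atom contributes a p orbital); 2 ring double bonds (4 π electrons) plus a heteroatom lone pair (2) give 6 π electrons. That satisfies 4n+2 with n=1, so ring B is aromatic (thiophene).
Ring C has two sp³ carbons, so it is not fully conjugated — not aromatic (1,4-cyclohexadiene).
Rings D and E form a fused bicyclic system (with one N–H) with 9 sp² atoms and 10 π electrons from ring double bonds plus a heteroatom lone pair. 10 = 4(2)+2, so the system is aromatic and both rings count as aromatic (indole).
Aromatic: A, B, D, E. Total: 4.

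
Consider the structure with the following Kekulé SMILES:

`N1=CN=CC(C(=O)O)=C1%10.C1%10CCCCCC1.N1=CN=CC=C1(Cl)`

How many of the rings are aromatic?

The SMILES encodes a six-membered ring with nitrogens at positions 1 and 3 and three alternating double bonds; a seven-membered saturated carbon ring; a six-membered ring with nitrogens at positions 1 and 3 and three alternating double bonds.
The 6-membered ring with two nitrogens (1,3) is fully conjugated (every ring atom contributes a p orbital); 3 ring double bonds give 6 π electrons. Since 6 = 4n+2 (n=1), it is aromatic (pyrimidine).
The 7-membered ring has only sp³ atoms, so it is not fully conjugated — not aromatic (cycloheptane).
The second 6-membered ring with two nitrogens (1,3) is planar and fully conjugated; 3 ring double bonds give 6 π electrons. That satisfies 4n+2 with n=1, so it is aromatic (pyrimidine).
2 of the 3 rings are aromatic. Total: 2.

2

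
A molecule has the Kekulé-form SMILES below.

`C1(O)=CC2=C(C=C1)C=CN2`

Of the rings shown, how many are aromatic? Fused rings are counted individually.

The SMILES encodes a six-membered carbon ring with three alternating C=C double bonds, fused to a five-membered ring containing one N–H nitrogen and two C=C double bonds.
The fused 6/5-membered bicyclic (with one N–H) is a single π system with 9 sp² atoms and 10 π electrons from ring double bonds plus a heteroatom lone pair. 10 = 4(2)+2, so the system is aromatic and both rings count as aromatic (indole).
2 of the 2 rings are aromatic. Total: 2.

2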